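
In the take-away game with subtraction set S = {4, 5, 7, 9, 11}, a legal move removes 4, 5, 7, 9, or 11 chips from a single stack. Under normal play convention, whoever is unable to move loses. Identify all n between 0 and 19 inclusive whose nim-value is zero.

G(0) = 0
G(1) = mex{} = 0
G(2) = mex{} = 0
G(3) = mex{} = 0
G(4) = mex{0} = 1
G(5) = mex{0,0} = 1
G(6) = mex{0,0} = 1
G(7) = mex{0,0,0} = 1
G(8) = mex{1,0,0} = 2
G(9) = mex{1,1,0,0} = 2
G(10) = mex{1,1,0,0} = 2
G(11) = mex{1,1,1,0,0} = 2
G(12) = mex{2,1,1,0,0} = 3
G(13) = mex{2,2,1,1,0} = 3
G(14) = mex{2,2,1,1,0} = 3
G(15) = mex{2,2,2,1,1} = 0
G(16) = mex{3,2,2,1,1} = 0
G(17) = mex{3,3,2,2,1} = 0
G(18) = mex{3,3,2,2,1} = 0
G(19) = mex{0,3,3,2,2} = 1
P-positions are exactly the n with G(n) = 0.

0, 1, 2, 3, 15, 16, 17, 18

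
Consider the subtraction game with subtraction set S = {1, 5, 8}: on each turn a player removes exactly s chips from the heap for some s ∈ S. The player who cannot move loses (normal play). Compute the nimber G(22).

G(0) = 0
G(1) = mex{0} = 1
G(2) = mex{1} = 0
G(3) = mex{0} = 1
G(4) = mex{1} = 0
G(5) = mex{0,0} = 1
G(6) = mex{1,1} = 0
G(7) = mex{0,0} = 1
G(8) = mex{1,1,0} = 2
G(9) = mex{2,0,1} = 3
G(10) = mex{3,1,0} = 2
G(11) = mex{2,0,1} = 3
G(12) = mex{3,1,0} = 2
G(13) = mex{2,2,1} = 0
G(14) = mex{0,3,0} = 1
G(15) = mex{1,2,1} = 0
G(16) = mex{0,3,2} = 1
G(17) = mex{1,2,3} = 0
G(18) = mex{0,0,2} = 1
G(19) = mex{1,1,3} = 0
G(20) = mex{0,0,2} = 1
G(21) = mex{1,1,0} = 2
G(22) = mex{2,0,1} = 3

3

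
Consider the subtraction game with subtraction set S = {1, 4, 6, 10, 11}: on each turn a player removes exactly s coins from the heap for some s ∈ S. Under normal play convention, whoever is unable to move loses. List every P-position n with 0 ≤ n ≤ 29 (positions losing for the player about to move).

n :  0  1  2  3  4  5  6  7  8  9 10 11 12 13 14 15 16 17 18 19 20 21 22 23 24 25 26 27 28 29
G :  0  1  0  1  2  0  1  0  1  2  3  2  3  4  0  1  2  3  2  0  1  0  1  2  3  2  0  1  0  1
P-positions are exactly the n with G(n) = 0.

0, 2, 5, 7, 14, 19, 21, 26, 28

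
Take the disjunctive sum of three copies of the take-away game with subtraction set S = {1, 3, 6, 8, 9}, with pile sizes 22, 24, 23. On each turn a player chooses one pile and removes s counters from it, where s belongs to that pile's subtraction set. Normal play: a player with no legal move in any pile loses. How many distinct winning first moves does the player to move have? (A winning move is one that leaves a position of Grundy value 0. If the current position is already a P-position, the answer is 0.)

3

All piles use S = {1, 3, 6, 8, 9}:
n :  0  1  2  3  4  5  6  7  8  9 10 11 12 13 14 15 16 17 18 19 20 21 22 23 24
G :  0  1  0  1  0  1  2  3  2  3  2  3  4  5  0  1  0  1  0  1  2  3  2  3  2
Pile A: G(22) = 2.
Pile B: G(24) = 2.
Pile C: G(23) = 3.
Combined Grundy value = 2 ⊕ 2 ⊕ 3 = 3.
A winning move leaves total XOR = 0, i.e. changes one component's Grundy value g to g ⊕ X where X is the current total.
Pile A: need g' = 2⊕3 = 1. Options: 22−1→G=3, 22−3→G=1, 22−6→G=0, 22−8→G=0, 22−9→G=5. Hits: 1.
Pile B: need g' = 2⊕3 = 1. Options: 24−1→G=3, 24−3→G=3, 24−6→G=0, 24−8→G=0, 24−9→G=1. Hits: 1.
Pile C: need g' = 3⊕3 = 0. Options: 23−1→G=2, 23−3→G=2, 23−6→G=1, 23−8→G=1, 23−9→G=0. Hits: 1.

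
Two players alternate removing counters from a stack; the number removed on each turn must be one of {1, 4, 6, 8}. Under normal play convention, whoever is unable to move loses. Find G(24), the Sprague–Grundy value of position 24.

n :  0  1  2  3  4  5  6  7  8  9 10 11 12 13 14 15 16 17 18 19 20 21 22 23 24
G :  0  1  0  1  2  0  1  0  1  2  3  2  0  1  0  1  2  0  1  0  1  2  3  2  0

0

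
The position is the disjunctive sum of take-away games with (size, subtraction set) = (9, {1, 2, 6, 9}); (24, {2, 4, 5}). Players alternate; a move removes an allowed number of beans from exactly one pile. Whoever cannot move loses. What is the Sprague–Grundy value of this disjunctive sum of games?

Pile A, S = {1, 2, 6, 9}:
n : 0 1 2 3 4 5 6 7 8 9
G : 0 1 2 0 1 2 3 0 1 2
G_A(9) = 2.
Pile B, S = {2, 4, 5}:
n :  0  1  2  3  4  5  6  7  8  9 10 11 12 13 14 15 16 17 18 19 20 21 22 23 24
G :  0  0  1  1  2  2  3  0  0  1  1  2  2  3  0  0  1  1  2  2  3  0  0  1  1
G_B(24) = 1.
Combined Grundy value = 2 ⊕ 1 = 3.

3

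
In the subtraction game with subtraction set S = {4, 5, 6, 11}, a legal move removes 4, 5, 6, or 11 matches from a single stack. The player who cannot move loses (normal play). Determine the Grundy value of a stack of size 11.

G(0) = 0
G(1) = mex{} = 0
G(2) = mex{} = 0
G(3) = mex{} = 0
G(4) = mex{0} = 1
G(5) = mex{0,0} = 1
G(6) = mex{0,0,0} = 1
G(7) = mex{0,0,0} = 1
G(8) = mex{1,0,0} = 2
G(9) = mex{1,1,0} = 2
G(10) = mex{1,1,1} = 0
G(11) = mex{1,1,1,0} = 2

2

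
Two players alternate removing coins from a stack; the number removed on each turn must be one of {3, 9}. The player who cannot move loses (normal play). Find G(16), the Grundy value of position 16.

1

G(0) = 0
G(1) = mex{} = 0
G(2) = mex{} = 0
G(3) = mex{0} = 1
G(4) = mex{0} = 1
G(5) = mex{0} = 1
G(6) = mex{1} = 0
G(7) = mex{1} = 0
G(8) = mex{1} = 0
G(9) = mex{0,0} = 1
G(10) = mex{0,0} = 1
G(11) = mex{0,0} = 1
G(12) = mex{1,1} = 0
G(13) = mex{1,1} = 0
G(14) = mex{1,1} = 0
G(15) = mex{0,0} = 1
G(16) = mex{0,0} = 1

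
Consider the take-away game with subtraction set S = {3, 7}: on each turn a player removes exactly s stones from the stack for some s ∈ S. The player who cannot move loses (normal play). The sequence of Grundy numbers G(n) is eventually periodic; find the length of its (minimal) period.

G(0) = 0
G(1) = mex{} = 0
G(2) = mex{} = 0
G(3) = mex{0} = 1
G(4) = mex{0} = 1
G(5) = mex{0} = 1
G(6) = mex{1} = 0
G(7) = mex{1,0} = 2
G(8) = mex{1,0} = 2
G(9) = mex{0,0} = 1
G(10) = mex{2,1} = 0
G(11) = mex{2,1} = 0
G(12) = mex{1,1} = 0
G(13) = mex{0,0} = 1
G(14) = mex{0,2} = 1
G(15) = mex{0,2} = 1
G(16) = mex{1,1} = 0
G(17) = mex{1,0} = 2
G(18) = mex{1,0} = 2
G(19) = mex{0,0} = 1
G(20) = mex{2,1} = 0
G(21) = mex{2,1} = 0
G(n+10) = G(n) holds for n = 0,…,6 (a full window of length max(S) = 7), so the sequence is purely periodic with period 10.

10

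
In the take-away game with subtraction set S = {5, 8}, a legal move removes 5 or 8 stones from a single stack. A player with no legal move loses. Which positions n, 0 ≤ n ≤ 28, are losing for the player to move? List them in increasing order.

0, 1, 2, 3, 4, 13, 14, 15, 16, 17, 26, 27, 28

n :  0  1  2  3  4  5  6  7  8  9 10 11 12 13 14 15 16 17 18 19 20 21 22 23 24 25 26 27 28
G :  0  0  0  0  0  1  1  1  1  1  2  2  2  0  0  0  0  0  1  1  1  1  1  2  2  2  0  0  0
P-positions are exactly the n with G(n) = 0.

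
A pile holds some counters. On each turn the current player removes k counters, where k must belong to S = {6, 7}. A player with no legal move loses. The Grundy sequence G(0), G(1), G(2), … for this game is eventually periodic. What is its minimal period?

G(0) = 0
G(1) = mex{} = 0
G(2) = mex{} = 0
G(3) = mex{} = 0
G(4) = mex{} = 0
G(5) = mex{} = 0
G(6) = mex{0} = 1
G(7) = mex{0,0} = 1
G(8) = mex{0,0} = 1
G(9) = mex{0,0} = 1
G(10) = mex{0,0} = 1
G(11) = mex{0,0} = 1
G(12) = mex{1,0} = 2
G(13) = mex{1,1} = 0
G(14) = mex{1,1} = 0
G(15) = mex{1,1} = 0
G(16) = mex{1,1} = 0
G(17) = mex{1,1} = 0
G(18) = mex{2,1} = 0
G(19) = mex{0,2} = 1
G(20) = mex{0,0} = 1
G(21) = mex{0,0} = 1
G(22) = mex{0,0} = 1
G(23) = mex{0,0} = 1
G(24) = mex{0,0} = 1
G(25) = mex{1,0} = 2
G(26) = mex{1,1} = 0
G(27) = mex{1,1} = 0
G(n+13) = G(n) holds for n = 0,…,6 (a full window of length max(S) = 7), so the sequence is purely periodic with period 13.

13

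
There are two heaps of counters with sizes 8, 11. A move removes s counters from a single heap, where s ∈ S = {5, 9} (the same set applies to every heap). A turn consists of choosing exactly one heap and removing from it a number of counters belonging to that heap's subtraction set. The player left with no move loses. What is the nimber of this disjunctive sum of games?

3

All heaps use S = {5, 9}:
n :  0  1  2  3  4  5  6  7  8  9 10 11
G :  0  0  0  0  0  1  1  1  1  1  2  2
Heap A: G(8) = 1.
Heap B: G(11) = 2.
Combined Grundy value = 1 ⊕ 2 = 3.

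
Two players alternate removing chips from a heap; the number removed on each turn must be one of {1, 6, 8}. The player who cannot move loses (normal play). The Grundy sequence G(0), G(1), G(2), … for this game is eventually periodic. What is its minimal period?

7

G(0) = 0
G(1) = mex{0} = 1
G(2) = mex{1} = 0
G(3) = mex{0} = 1
G(4) = mex{1} = 0
G(5) = mex{0} = 1
G(6) = mex{1,0} = 2
G(7) = mex{2,1} = 0
G(8) = mex{0,0,0} = 1
G(9) = mex{1,1,1} = 0
G(10) = mex{0,0,0} = 1
G(11) = mex{1,1,1} = 0
G(12) = mex{0,2,0} = 1
G(13) = mex{1,0,1} = 2
G(14) = mex{2,1,2} = 0
G(15) = mex{0,0,0} = 1
G(16) = mex{1,1,1} = 0
G(n+7) = G(n) holds for n = 0,…,7 (a full window of length max(S) = 8), so the sequence is purely periodic with period 7.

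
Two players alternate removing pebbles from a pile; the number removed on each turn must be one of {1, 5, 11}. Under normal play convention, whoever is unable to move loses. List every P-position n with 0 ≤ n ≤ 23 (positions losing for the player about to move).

G(0) = 0
G(1) = mex{0} = 1
G(2) = mex{1} = 0
G(3) = mex{0} = 1
G(4) = mex{1} = 0
G(5) = mex{0,0} = 1
G(6) = mex{1,1} = 0
G(7) = mex{0,0} = 1
G(8) = mex{1,1} = 0
G(9) = mex{0,0} = 1
G(10) = mex{1,1} = 0
G(11) = mex{0,0,0} = 1
G(12) = mex{1,1,1} = 0
G(13) = mex{0,0,0} = 1
G(14) = mex{1,1,1} = 0
G(15) = mex{0,0,0} = 1
G(16) = mex{1,1,1} = 0
G(17) = mex{0,0,0} = 1
G(18) = mex{1,1,1} = 0
G(19) = mex{0,0,0} = 1
G(20) = mex{1,1,1} = 0
G(21) = mex{0,0,0} = 1
G(22) = mex{1,1,1} = 0
G(23) = mex{0,0,0} = 1
P-positions are exactly the n with G(n) = 0.

0, 2, 4, 6, 8, 10, 12, 14, 16, 18, 20, 22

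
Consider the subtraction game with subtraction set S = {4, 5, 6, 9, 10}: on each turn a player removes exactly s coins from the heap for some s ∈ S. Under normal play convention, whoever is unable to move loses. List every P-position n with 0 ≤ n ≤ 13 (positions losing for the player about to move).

n :  0  1  2  3  4  5  6  7  8  9 10 11 12 13
G :  0  0  0  0  1  1  1  1  2  2  2  2  3  3
P-positions are exactly the n with G(n) = 0.

0, 1, 2, 3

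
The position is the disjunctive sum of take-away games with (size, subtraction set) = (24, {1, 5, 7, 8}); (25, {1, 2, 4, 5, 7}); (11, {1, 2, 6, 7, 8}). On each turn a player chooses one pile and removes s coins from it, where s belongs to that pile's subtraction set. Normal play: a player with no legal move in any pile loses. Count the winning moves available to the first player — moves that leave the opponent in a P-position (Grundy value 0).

1

Pile A, S = {1, 5, 7, 8}:
n :  0  1  2  3  4  5  6  7  8  9 10 11 12 13 14 15 16 17 18 19 20 21 22 23 24
G :  0  1  0  1  0  1  0  1  2  3  2  3  2  3  2  0  1  0  1  0  1  0  1  2  3
G_A(24) = 3.
Pile B, S = {1, 2, 4, 5, 7}:
n :  0  1  2  3  4  5  6  7  8  9 10 11 12 13 14 15 16 17 18 19 20 21 22 23 24 25
G :  0  1  2  0  1  2  0  1  2  0  1  2  0  1  2  0  1  2  0  1  2  0  1  2  0  1
G_B(25) = 1.
Pile C, S = {1, 2, 6, 7, 8}:
G(0) = 0
G(1) = mex{0} = 1
G(2) = mex{1,0} = 2
G(3) = mex{2,1} = 0
G(4) = mex{0,2} = 1
G(5) = mex{1,0} = 2
G(6) = mex{2,1,0} = 3
G(7) = mex{3,2,1,0} = 4
G(8) = mex{4,3,2,1,0} = 5
G(9) = mex{5,4,0,2,1} = 3
G(10) = mex{3,5,1,0,2} = 4
G(11) = mex{4,3,2,1,0} = 5
G_C(11) = 5.
Combined Grundy value = 3 ⊕ 1 ⊕ 5 = 7.
A winning move leaves total XOR = 0, i.e. changes one component's Grundy value g to g ⊕ X where X is the current total.
Pile A: need g' = 3⊕7 = 4. Options: 24−1→G=2, 24−5→G=0, 24−7→G=0, 24−8→G=1. Hits: 0.
Pile B: need g' = 1⊕7 = 6. Options: 25−1→G=0, 25−2→G=2, 25−4→G=0, 25−5→G=2, 25−7→G=0. Hits: 0.
Pile C: need g' = 5⊕7 = 2. Options: 11−1→G=4, 11−2→G=3, 11−6→G=2, 11−7→G=1, 11−8→G=0. Hits: 1.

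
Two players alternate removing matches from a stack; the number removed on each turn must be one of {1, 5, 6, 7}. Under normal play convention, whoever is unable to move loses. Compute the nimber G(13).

1

n :  0  1  2  3  4  5  6  7  8  9 10 11 12 13
G :  0  1  0  1  0  1  2  3  2  3  2  3  0  1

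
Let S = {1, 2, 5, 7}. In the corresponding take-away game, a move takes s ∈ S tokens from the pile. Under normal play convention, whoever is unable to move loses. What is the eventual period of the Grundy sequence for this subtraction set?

3

n :  0  1  2  3  4  5  6  7  8  9 10 11 12 13 14
G :  0  1  2  0  1  2  0  1  2  0  1  2  0  1  2
G(n+3) = G(n) holds for n = 0,…,6 (a full window of length max(S) = 7), so the sequence is purely periodic with period 3.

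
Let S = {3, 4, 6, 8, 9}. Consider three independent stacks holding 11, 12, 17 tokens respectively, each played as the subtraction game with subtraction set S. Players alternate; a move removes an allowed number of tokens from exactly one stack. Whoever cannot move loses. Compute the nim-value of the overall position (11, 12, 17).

All stacks use S = {3, 4, 6, 8, 9}:
G(0) = 0
G(1) = mex{} = 0
G(2) = mex{} = 0
G(3) = mex{0} = 1
G(4) = mex{0,0} = 1
G(5) = mex{0,0} = 1
G(6) = mex{1,0,0} = 2
G(7) = mex{1,1,0} = 2
G(8) = mex{1,1,0,0} = 2
G(9) = mex{2,1,1,0,0} = 3
G(10) = mex{2,2,1,0,0} = 3
G(11) = mex{2,2,1,1,0} = 3
G(12) = mex{3,2,2,1,1} = 0
G(13) = mex{3,3,2,1,1} = 0
G(14) = mex{3,3,2,2,1} = 0
G(15) = mex{0,3,3,2,2} = 1
G(16) = mex{0,0,3,2,2} = 1
G(17) = mex{0,0,3,3,2} = 1
Stack A: G(11) = 3.
Stack B: G(12) = 0.
Stack C: G(17) = 1.
Combined Grundy value = 3 ⊕ 0 ⊕ 1 = 2.

2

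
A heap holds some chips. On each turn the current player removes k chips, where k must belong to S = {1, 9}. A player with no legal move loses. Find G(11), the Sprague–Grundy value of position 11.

1

n :  0  1  2  3  4  5  6  7  8  9 10 11
G :  0  1  0  1  0  1  0  1  0  1  0  1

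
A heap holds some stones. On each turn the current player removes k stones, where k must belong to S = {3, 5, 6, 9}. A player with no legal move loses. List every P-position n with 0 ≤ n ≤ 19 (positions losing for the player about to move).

n :  0  1  2  3  4  5  6  7  8  9 10 11 12 13 14 15 16 17 18 19
G :  0  0  0  1  1  1  2  2  2  3  3  3  0  0  0  1  1  1  2  2
P-positions are exactly the n with G(n) = 0.

0, 1, 2, 12, 13, 14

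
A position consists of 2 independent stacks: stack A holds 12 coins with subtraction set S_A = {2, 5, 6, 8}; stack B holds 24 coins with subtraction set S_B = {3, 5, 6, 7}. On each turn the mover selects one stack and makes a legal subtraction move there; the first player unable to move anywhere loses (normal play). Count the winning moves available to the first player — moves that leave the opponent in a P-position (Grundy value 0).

3

Stack A, S = {2, 5, 6, 8}:
G(0) = 0
G(1) = mex{} = 0
G(2) = mex{0} = 1
G(3) = mex{0} = 1
G(4) = mex{1} = 0
G(5) = mex{1,0} = 2
G(6) = mex{0,0,0} = 1
G(7) = mex{2,1,0} = 3
G(8) = mex{1,1,1,0} = 2
G(9) = mex{3,0,1,0} = 2
G(10) = mex{2,2,0,1} = 3
G(11) = mex{2,1,2,1} = 0
G(12) = mex{3,3,1,0} = 2
G_A(12) = 2.
Stack B, S = {3, 5, 6, 7}:
n :  0  1  2  3  4  5  6  7  8  9 10 11 12 13 14 15 16 17 18 19 20 21 22 23 24
G :  0  0  0  1  1  1  2  2  2  3  0  0  0  1  1  1  2  2  2  3  0  0  0  1  1
G_B(24) = 1.
Combined Grundy value = 2 ⊕ 1 = 3.
A winning move leaves total XOR = 0, i.e. changes one component's Grundy value g to g ⊕ X where X is the current total.
Stack A: need g' = 2⊕3 = 1. Options: 12−2→G=3, 12−5→G=3, 12−6→G=1, 12−8→G=0. Hits: 1.
Stack B: need g' = 1⊕3 = 2. Options: 24−3→G=0, 24−5→G=3, 24−6→G=2, 24−7→G=2. Hits: 2.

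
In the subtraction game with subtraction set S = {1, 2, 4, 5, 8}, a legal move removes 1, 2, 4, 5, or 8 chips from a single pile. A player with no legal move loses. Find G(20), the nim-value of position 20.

2

n :  0  1  2  3  4  5  6  7  8  9 10 11 12 13 14 15 16 17 18 19 20
G :  0  1  2  0  1  2  0  1  2  0  1  2  0  1  2  0  1  2  0  1  2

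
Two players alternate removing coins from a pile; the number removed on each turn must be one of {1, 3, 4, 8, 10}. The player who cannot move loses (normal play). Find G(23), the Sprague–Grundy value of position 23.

n :  0  1  2  3  4  5  6  7  8  9 10 11 12 13 14 15 16 17 18 19 20 21 22 23
G :  0  1  0  1  2  3  2  0  1  0  1  2  3  2  0  1  0  1  2  3  2  0  1  0

0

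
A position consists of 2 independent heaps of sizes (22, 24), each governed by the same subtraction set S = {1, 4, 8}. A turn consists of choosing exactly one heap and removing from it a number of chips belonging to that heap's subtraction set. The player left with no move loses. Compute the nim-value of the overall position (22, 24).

3

All heaps use S = {1, 4, 8}:
G(0) = 0
G(1) = mex{0} = 1
G(2) = mex{1} = 0
G(3) = mex{0} = 1
G(4) = mex{1,0} = 2
G(5) = mex{2,1} = 0
G(6) = mex{0,0} = 1
G(7) = mex{1,1} = 0
G(8) = mex{0,2,0} = 1
G(9) = mex{1,0,1} = 2
G(10) = mex{2,1,0} = 3
G(11) = mex{3,0,1} = 2
G(12) = mex{2,1,2} = 0
G(13) = mex{0,2,0} = 1
G(14) = mex{1,3,1} = 0
G(15) = mex{0,2,0} = 1
G(16) = mex{1,0,1} = 2
G(17) = mex{2,1,2} = 0
G(18) = mex{0,0,3} = 1
G(19) = mex{1,1,2} = 0
G(20) = mex{0,2,0} = 1
G(21) = mex{1,0,1} = 2
G(22) = mex{2,1,0} = 3
G(23) = mex{3,0,1} = 2
G(24) = mex{2,1,2} = 0
Heap A: G(22) = 3.
Heap B: G(24) = 0.
Combined Grundy value = 3 ⊕ 0 = 3.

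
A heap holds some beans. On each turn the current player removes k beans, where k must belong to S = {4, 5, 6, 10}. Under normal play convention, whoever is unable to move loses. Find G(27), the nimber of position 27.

n :  0  1  2  3  4  5  6  7  8  9 10 11 12 13 14 15 16 17 18 19 20 21 22 23 24 25 26 27
G :  0  0  0  0  1  1  1  1  2  2  2  2  3  3  0  0  0  0  1  1  1  1  2  2  2  2  3  3

3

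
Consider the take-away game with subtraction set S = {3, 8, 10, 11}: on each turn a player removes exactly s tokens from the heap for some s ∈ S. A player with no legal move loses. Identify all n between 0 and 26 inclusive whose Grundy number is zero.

0, 1, 2, 6, 7, 19, 20, 21, 25, 26

G(0) = 0
G(1) = mex{} = 0
G(2) = mex{} = 0
G(3) = mex{0} = 1
G(4) = mex{0} = 1
G(5) = mex{0} = 1
G(6) = mex{1} = 0
G(7) = mex{1} = 0
G(8) = mex{1,0} = 2
G(9) = mex{0,0} = 1
G(10) = mex{0,0,0} = 1
G(11) = mex{2,1,0,0} = 3
G(12) = mex{1,1,0,0} = 2
G(13) = mex{1,1,1,0} = 2
G(14) = mex{3,0,1,1} = 2
G(15) = mex{2,0,1,1} = 3
G(16) = mex{2,2,0,1} = 3
G(17) = mex{2,1,0,0} = 3
G(18) = mex{3,1,2,0} = 4
G(19) = mex{3,3,1,2} = 0
G(20) = mex{3,2,1,1} = 0
G(21) = mex{4,2,3,1} = 0
G(22) = mex{0,2,2,3} = 1
G(23) = mex{0,3,2,2} = 1
G(24) = mex{0,3,2,2} = 1
G(25) = mex{1,3,3,2} = 0
G(26) = mex{1,4,3,3} = 0
P-positions are exactly the n with G(n) = 0.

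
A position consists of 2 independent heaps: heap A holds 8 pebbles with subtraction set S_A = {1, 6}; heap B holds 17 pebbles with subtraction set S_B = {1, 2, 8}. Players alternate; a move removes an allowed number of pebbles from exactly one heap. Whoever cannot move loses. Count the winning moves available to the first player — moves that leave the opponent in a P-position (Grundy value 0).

1

Heap A, S = {1, 6}:
G(0) = 0
G(1) = mex{0} = 1
G(2) = mex{1} = 0
G(3) = mex{0} = 1
G(4) = mex{1} = 0
G(5) = mex{0} = 1
G(6) = mex{1,0} = 2
G(7) = mex{2,1} = 0
G(8) = mex{0,0} = 1
G_A(8) = 1.
Heap B, S = {1, 2, 8}:
n :  0  1  2  3  4  5  6  7  8  9 10 11 12 13 14 15 16 17
G :  0  1  2  0  1  2  0  1  2  0  1  2  0  1  2  0  1  2
G_B(17) = 2.
Combined Grundy value = 1 ⊕ 2 = 3.
A winning move leaves total XOR = 0, i.e. changes one component's Grundy value g to g ⊕ X where X is the current total.
Heap A: need g' = 1⊕3 = 2. Options: 8−1→G=0, 8−6→G=0. Hits: 0.
Heap B: need g' = 2⊕3 = 1. Options: 17−1→G=1, 17−2→G=0, 17−8→G=0. Hits: 1.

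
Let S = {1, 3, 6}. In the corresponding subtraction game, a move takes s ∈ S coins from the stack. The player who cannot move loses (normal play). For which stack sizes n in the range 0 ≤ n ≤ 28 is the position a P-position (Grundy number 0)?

n :  0  1  2  3  4  5  6  7  8  9 10 11 12 13 14 15 16 17 18 19 20 21 22 23 24 25 26 27 28
G :  0  1  0  1  0  1  2  3  2  0  1  0  1  0  1  2  3  2  0  1  0  1  0  1  2  3  2  0  1
P-positions are exactly the n with G(n) = 0.

0, 2, 4, 9, 11, 13, 18, 20, 22, 27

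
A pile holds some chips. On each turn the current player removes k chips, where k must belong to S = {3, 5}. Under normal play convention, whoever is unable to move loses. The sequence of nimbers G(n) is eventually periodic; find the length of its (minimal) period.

8

n :  0  1  2  3  4  5  6  7  8  9 10 11 12 13 14 15 16 17
G :  0  0  0  1  1  1  2  2  0  0  0  1  1  1  2  2  0  0
G(n+8) = G(n) holds for n = 0,…,4 (a full window of length max(S) = 5), so the sequence is purely periodic with period 8.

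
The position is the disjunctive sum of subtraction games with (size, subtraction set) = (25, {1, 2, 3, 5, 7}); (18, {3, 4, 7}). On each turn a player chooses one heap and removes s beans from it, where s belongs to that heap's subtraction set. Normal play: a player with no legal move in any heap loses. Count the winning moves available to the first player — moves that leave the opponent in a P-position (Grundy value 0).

Heap A, S = {1, 2, 3, 5, 7}:
n :  0  1  2  3  4  5  6  7  8  9 10 11 12 13 14 15 16 17 18 19 20 21 22 23 24 25
G :  0  1  2  3  0  1  2  3  0  1  2  3  0  1  2  3  0  1  2  3  0  1  2  3  0  1
G_A(25) = 1.
Heap B, S = {3, 4, 7}:
n :  0  1  2  3  4  5  6  7  8  9 10 11 12 13 14 15 16 17 18
G :  0  0  0  1  1  1  2  2  2  3  0  0  0  1  1  1  2  2  2
G_B(18) = 2.
Combined Grundy value = 1 ⊕ 2 = 3.
A winning move leaves total XOR = 0, i.e. changes one component's Grundy value g to g ⊕ X where X is the current total.
Heap A: need g' = 1⊕3 = 2. Options: 25−1→G=0, 25−2→G=3, 25−3→G=2, 25−5→G=0, 25−7→G=2. Hits: 2.
Heap B: need g' = 2⊕3 = 1. Options: 18−3→G=1, 18−4→G=1, 18−7→G=0. Hits: 2.

4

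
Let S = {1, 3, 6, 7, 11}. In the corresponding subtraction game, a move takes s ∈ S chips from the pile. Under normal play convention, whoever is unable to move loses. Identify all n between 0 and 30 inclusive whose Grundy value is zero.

0, 2, 4, 12, 14, 16, 24, 26, 28

n :  0  1  2  3  4  5  6  7  8  9 10 11 12 13 14 15 16 17 18 19 20 21 22 23 24 25 26 27 28 29 30
G :  0  1  0  1  0  1  2  3  2  3  2  3  0  1  0  1  0  1  2  3  2  3  2  3  0  1  0  1  0  1  2
P-positions are exactly the n with G(n) = 0.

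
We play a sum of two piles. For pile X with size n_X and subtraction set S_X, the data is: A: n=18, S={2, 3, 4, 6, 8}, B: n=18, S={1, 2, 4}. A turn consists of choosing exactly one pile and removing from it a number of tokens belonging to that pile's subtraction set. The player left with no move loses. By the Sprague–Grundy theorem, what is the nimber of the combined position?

4

Pile A, S = {2, 3, 4, 6, 8}:
n :  0  1  2  3  4  5  6  7  8  9 10 11 12 13 14 15 16 17 18
G :  0  0  1  1  2  2  3  3  4  4  0  0  1  1  2  2  3  3  4
G_A(18) = 4.
Pile B, S = {1, 2, 4}:
n :  0  1  2  3  4  5  6  7  8  9 10 11 12 13 14 15 16 17 18
G :  0  1  2  0  1  2  0  1  2  0  1  2  0  1  2  0  1  2  0
G_B(18) = 0.
Combined Grundy value = 4 ⊕ 0 = 4.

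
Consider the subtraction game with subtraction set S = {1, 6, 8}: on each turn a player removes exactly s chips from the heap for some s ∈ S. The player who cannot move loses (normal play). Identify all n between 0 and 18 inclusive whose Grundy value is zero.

n :  0  1  2  3  4  5  6  7  8  9 10 11 12 13 14 15 16 17 18
G :  0  1  0  1  0  1  2  0  1  0  1  0  1  2  0  1  0  1  0
P-positions are exactly the n with G(n) = 0.

0, 2, 4, 7, 9, 11, 14, 16, 18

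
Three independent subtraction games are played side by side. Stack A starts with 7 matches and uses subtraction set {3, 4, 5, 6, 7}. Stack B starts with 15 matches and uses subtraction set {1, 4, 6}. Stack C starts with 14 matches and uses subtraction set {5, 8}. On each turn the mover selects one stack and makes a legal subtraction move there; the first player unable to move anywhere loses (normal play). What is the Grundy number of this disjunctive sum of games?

Stack A, S = {3, 4, 5, 6, 7}:
G(0) = 0
G(1) = mex{} = 0
G(2) = mex{} = 0
G(3) = mex{0} = 1
G(4) = mex{0,0} = 1
G(5) = mex{0,0,0} = 1
G(6) = mex{1,0,0,0} = 2
G(7) = mex{1,1,0,0,0} = 2
G_A(7) = 2.
Stack B, S = {1, 4, 6}:
G(0) = 0
G(1) = mex{0} = 1
G(2) = mex{1} = 0
G(3) = mex{0} = 1
G(4) = mex{1,0} = 2
G(5) = mex{2,1} = 0
G(6) = mex{0,0,0} = 1
G(7) = mex{1,1,1} = 0
G(8) = mex{0,2,0} = 1
G(9) = mex{1,0,1} = 2
G(10) = mex{2,1,2} = 0
G(11) = mex{0,0,0} = 1
G(12) = mex{1,1,1} = 0
G(13) = mex{0,2,0} = 1
G(14) = mex{1,0,1} = 2
G(15) = mex{2,1,2} = 0
G_B(15) = 0.
Stack C, S = {5, 8}:
n :  0  1  2  3  4  5  6  7  8  9 10 11 12 13 14
G :  0  0  0  0  0  1  1  1  1  1  2  2  2  0  0
G_C(14) = 0.
Combined Grundy value = 2 ⊕ 0 ⊕ 0 = 2.

2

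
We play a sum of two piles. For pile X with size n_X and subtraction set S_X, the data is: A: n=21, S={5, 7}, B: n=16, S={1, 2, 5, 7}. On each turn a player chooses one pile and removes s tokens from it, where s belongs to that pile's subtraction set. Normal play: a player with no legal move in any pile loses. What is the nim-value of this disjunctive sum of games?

0

Pile A, S = {5, 7}:
n :  0  1  2  3  4  5  6  7  8  9 10 11 12 13 14 15 16 17 18 19 20 21
G :  0  0  0  0  0  1  1  1  1  1  2  2  0  0  0  0  0  1  1  1  1  1
G_A(21) = 1.
Pile B, S = {1, 2, 5, 7}:
n :  0  1  2  3  4  5  6  7  8  9 10 11 12 13 14 15 16
G :  0  1  2  0  1  2  0  1  2  0  1  2  0  1  2  0  1
G_B(16) = 1.
Combined Grundy value = 1 ⊕ 1 = 0.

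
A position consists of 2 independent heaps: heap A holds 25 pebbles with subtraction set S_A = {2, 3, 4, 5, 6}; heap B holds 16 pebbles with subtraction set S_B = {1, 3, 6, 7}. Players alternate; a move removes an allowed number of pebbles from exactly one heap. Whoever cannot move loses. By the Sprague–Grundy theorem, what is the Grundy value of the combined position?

0

Heap A, S = {2, 3, 4, 5, 6}:
G(0) = 0
G(1) = mex{} = 0
G(2) = mex{0} = 1
G(3) = mex{0,0} = 1
G(4) = mex{1,0,0} = 2
G(5) = mex{1,1,0,0} = 2
G(6) = mex{2,1,1,0,0} = 3
G(7) = mex{2,2,1,1,0} = 3
G(8) = mex{3,2,2,1,1} = 0
G(9) = mex{3,3,2,2,1} = 0
G(10) = mex{0,3,3,2,2} = 1
G(11) = mex{0,0,3,3,2} = 1
G(12) = mex{1,0,0,3,3} = 2
G(13) = mex{1,1,0,0,3} = 2
G(14) = mex{2,1,1,0,0} = 3
G(15) = mex{2,2,1,1,0} = 3
G(16) = mex{3,2,2,1,1} = 0
G(17) = mex{3,3,2,2,1} = 0
G(18) = mex{0,3,3,2,2} = 1
G(19) = mex{0,0,3,3,2} = 1
G(20) = mex{1,0,0,3,3} = 2
G(21) = mex{1,1,0,0,3} = 2
G(22) = mex{2,1,1,0,0} = 3
G(23) = mex{2,2,1,1,0} = 3
G(24) = mex{3,2,2,1,1} = 0
G(25) = mex{3,3,2,2,1} = 0
G_A(25) = 0.
Heap B, S = {1, 3, 6, 7}:
G(0) = 0
G(1) = mex{0} = 1
G(2) = mex{1} = 0
G(3) = mex{0,0} = 1
G(4) = mex{1,1} = 0
G(5) = mex{0,0} = 1
G(6) = mex{1,1,0} = 2
G(7) = mex{2,0,1,0} = 3
G(8) = mex{3,1,0,1} = 2
G(9) = mex{2,2,1,0} = 3
G(10) = mex{3,3,0,1} = 2
G(11) = mex{2,2,1,0} = 3
G(12) = mex{3,3,2,1} = 0
G(13) = mex{0,2,3,2} = 1
G(14) = mex{1,3,2,3} = 0
G(15) = mex{0,0,3,2} = 1
G(16) = mex{1,1,2,3} = 0
G_B(16) = 0.
Combined Grundy value = 0 ⊕ 0 = 0.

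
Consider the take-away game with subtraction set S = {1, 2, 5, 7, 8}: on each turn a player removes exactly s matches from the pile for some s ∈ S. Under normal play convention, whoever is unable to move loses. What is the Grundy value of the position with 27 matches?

0

G(0) = 0
G(1) = mex{0} = 1
G(2) = mex{1,0} = 2
G(3) = mex{2,1} = 0
G(4) = mex{0,2} = 1
G(5) = mex{1,0,0} = 2
G(6) = mex{2,1,1} = 0
G(7) = mex{0,2,2,0} = 1
G(8) = mex{1,0,0,1,0} = 2
G(9) = mex{2,1,1,2,1} = 0
G(10) = mex{0,2,2,0,2} = 1
G(11) = mex{1,0,0,1,0} = 2
G(12) = mex{2,1,1,2,1} = 0
G(13) = mex{0,2,2,0,2} = 1
G(14) = mex{1,0,0,1,0} = 2
G(15) = mex{2,1,1,2,1} = 0
G(16) = mex{0,2,2,0,2} = 1
G(17) = mex{1,0,0,1,0} = 2
G(18) = mex{2,1,1,2,1} = 0
G(19) = mex{0,2,2,0,2} = 1
G(20) = mex{1,0,0,1,0} = 2
G(21) = mex{2,1,1,2,1} = 0
G(22) = mex{0,2,2,0,2} = 1
G(23) = mex{1,0,0,1,0} = 2
G(24) = mex{2,1,1,2,1} = 0
G(25) = mex{0,2,2,0,2} = 1
G(26) = mex{1,0,0,1,0} = 2
G(27) = mex{2,1,1,2,1} = 0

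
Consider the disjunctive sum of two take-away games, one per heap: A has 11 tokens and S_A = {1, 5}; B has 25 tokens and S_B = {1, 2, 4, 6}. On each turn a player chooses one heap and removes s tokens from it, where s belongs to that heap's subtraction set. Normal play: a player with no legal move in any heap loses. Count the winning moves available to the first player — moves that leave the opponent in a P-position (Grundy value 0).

0

Heap A, S = {1, 5}:
n :  0  1  2  3  4  5  6  7  8  9 10 11
G :  0  1  0  1  0  1  0  1  0  1  0  1
G_A(11) = 1.
Heap B, S = {1, 2, 4, 6}:
G(0) = 0
G(1) = mex{0} = 1
G(2) = mex{1,0} = 2
G(3) = mex{2,1} = 0
G(4) = mex{0,2,0} = 1
G(5) = mex{1,0,1} = 2
G(6) = mex{2,1,2,0} = 3
G(7) = mex{3,2,0,1} = 4
G(8) = mex{4,3,1,2} = 0
G(9) = mex{0,4,2,0} = 1
G(10) = mex{1,0,3,1} = 2
G(11) = mex{2,1,4,2} = 0
G(12) = mex{0,2,0,3} = 1
G(13) = mex{1,0,1,4} = 2
G(14) = mex{2,1,2,0} = 3
G(15) = mex{3,2,0,1} = 4
G(16) = mex{4,3,1,2} = 0
G(17) = mex{0,4,2,0} = 1
G(18) = mex{1,0,3,1} = 2
G(19) = mex{2,1,4,2} = 0
G(20) = mex{0,2,0,3} = 1
G(21) = mex{1,0,1,4} = 2
G(22) = mex{2,1,2,0} = 3
G(23) = mex{3,2,0,1} = 4
G(24) = mex{4,3,1,2} = 0
G(25) = mex{0,4,2,0} = 1
G_B(25) = 1.
Combined Grundy value = 1 ⊕ 1 = 0.
A winning move leaves total XOR = 0, i.e. changes one component's Grundy value g to g ⊕ X where X is the current total.
Heap A: target g' = 1⊕0 = 1, but every legal move changes the Grundy value (mex property), so 0 moves.
Heap B: target g' = 1⊕0 = 1, but every legal move changes the Grundy value (mex property), so 0 moves.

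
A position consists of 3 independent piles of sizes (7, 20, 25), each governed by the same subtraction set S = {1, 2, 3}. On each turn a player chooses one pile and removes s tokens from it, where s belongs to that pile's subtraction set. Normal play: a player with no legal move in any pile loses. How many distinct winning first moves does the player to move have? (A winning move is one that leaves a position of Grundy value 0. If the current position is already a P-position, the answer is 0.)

All piles use S = {1, 2, 3}:
n :  0  1  2  3  4  5  6  7  8  9 10 11 12 13 14 15 16 17 18 19 20 21 22 23 24 25
G :  0  1  2  3  0  1  2  3  0  1  2  3  0  1  2  3  0  1  2  3  0  1  2  3  0  1
Pile A: G(7) = 3.
Pile B: G(20) = 0.
Pile C: G(25) = 1.
Combined Grundy value = 3 ⊕ 0 ⊕ 1 = 2.
A winning move leaves total XOR = 0, i.e. changes one component's Grundy value g to g ⊕ X where X is the current total.
Pile A: need g' = 3⊕2 = 1. Options: 7−1→G=2, 7−2→G=1, 7−3→G=0. Hits: 1.
Pile B: need g' = 0⊕2 = 2. Options: 20−1→G=3, 20−2→G=2, 20−3→G=1. Hits: 1.
Pile C: need g' = 1⊕2 = 3. Options: 25−1→G=0, 25−2→G=3, 25−3→G=2. Hits: 1.

3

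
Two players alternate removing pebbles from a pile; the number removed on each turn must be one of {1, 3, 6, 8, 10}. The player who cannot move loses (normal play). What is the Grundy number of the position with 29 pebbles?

n :  0  1  2  3  4  5  6  7  8  9 10 11 12 13 14 15 16 17 18 19 20 21 22 23 24 25 26 27 28 29
G :  0  1  0  1  0  1  2  3  2  0  1  0  1  0  1  2  3  2  0  1  0  1  0  1  2  3  2  0  1  0

0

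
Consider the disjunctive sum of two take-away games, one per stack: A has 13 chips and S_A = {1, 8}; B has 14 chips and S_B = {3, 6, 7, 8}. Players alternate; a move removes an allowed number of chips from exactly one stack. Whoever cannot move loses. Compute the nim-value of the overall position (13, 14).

1

Stack A, S = {1, 8}:
n :  0  1  2  3  4  5  6  7  8  9 10 11 12 13
G :  0  1  0  1  0  1  0  1  2  0  1  0  1  0
G_A(13) = 0.
Stack B, S = {3, 6, 7, 8}:
n :  0  1  2  3  4  5  6  7  8  9 10 11 12 13 14
G :  0  0  0  1  1  1  2  2  2  3  3  0  0  0  1
G_B(14) = 1.
Combined Grundy value = 0 ⊕ 1 = 1.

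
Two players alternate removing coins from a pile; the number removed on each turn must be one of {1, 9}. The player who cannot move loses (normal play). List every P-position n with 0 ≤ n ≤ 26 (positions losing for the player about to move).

0, 2, 4, 6, 8, 10, 12, 14, 16, 18, 20, 22, 24, 26

G(0) = 0
G(1) = mex{0} = 1
G(2) = mex{1} = 0
G(3) = mex{0} = 1
G(4) = mex{1} = 0
G(5) = mex{0} = 1
G(6) = mex{1} = 0
G(7) = mex{0} = 1
G(8) = mex{1} = 0
G(9) = mex{0,0} = 1
G(10) = mex{1,1} = 0
G(11) = mex{0,0} = 1
G(12) = mex{1,1} = 0
G(13) = mex{0,0} = 1
G(14) = mex{1,1} = 0
G(15) = mex{0,0} = 1
G(16) = mex{1,1} = 0
G(17) = mex{0,0} = 1
G(18) = mex{1,1} = 0
G(19) = mex{0,0} = 1
G(20) = mex{1,1} = 0
G(21) = mex{0,0} = 1
G(22) = mex{1,1} = 0
G(23) = mex{0,0} = 1
G(24) = mex{1,1} = 0
G(25) = mex{0,0} = 1
G(26) = mex{1,1} = 0
P-positions are exactly the n with G(n) = 0.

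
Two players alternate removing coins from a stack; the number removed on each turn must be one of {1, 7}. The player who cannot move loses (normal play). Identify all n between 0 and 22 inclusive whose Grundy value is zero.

G(0) = 0
G(1) = mex{0} = 1
G(2) = mex{1} = 0
G(3) = mex{0} = 1
G(4) = mex{1} = 0
G(5) = mex{0} = 1
G(6) = mex{1} = 0
G(7) = mex{0,0} = 1
G(8) = mex{1,1} = 0
G(9) = mex{0,0} = 1
G(10) = mex{1,1} = 0
G(11) = mex{0,0} = 1
G(12) = mex{1,1} = 0
G(13) = mex{0,0} = 1
G(14) = mex{1,1} = 0
G(15) = mex{0,0} = 1
G(16) = mex{1,1} = 0
G(17) = mex{0,0} = 1
G(18) = mex{1,1} = 0
G(19) = mex{0,0} = 1
G(20) = mex{1,1} = 0
G(21) = mex{0,0} = 1
G(22) = mex{1,1} = 0
P-positions are exactly the n with G(n) = 0.

0, 2, 4, 6, 8, 10, 12, 14, 16, 18, 20, 22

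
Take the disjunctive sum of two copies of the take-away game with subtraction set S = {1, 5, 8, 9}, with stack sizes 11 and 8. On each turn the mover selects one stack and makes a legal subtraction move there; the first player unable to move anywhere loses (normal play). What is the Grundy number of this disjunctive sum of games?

1

All stacks use S = {1, 5, 8, 9}:
G(0) = 0
G(1) = mex{0} = 1
G(2) = mex{1} = 0
G(3) = mex{0} = 1
G(4) = mex{1} = 0
G(5) = mex{0,0} = 1
G(6) = mex{1,1} = 0
G(7) = mex{0,0} = 1
G(8) = mex{1,1,0} = 2
G(9) = mex{2,0,1,0} = 3
G(10) = mex{3,1,0,1} = 2
G(11) = mex{2,0,1,0} = 3
Stack A: G(11) = 3.
Stack B: G(8) = 2.
Combined Grundy value = 3 ⊕ 2 = 1.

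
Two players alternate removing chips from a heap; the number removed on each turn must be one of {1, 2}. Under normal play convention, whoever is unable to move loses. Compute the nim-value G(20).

G(0) = 0
G(1) = mex{0} = 1
G(2) = mex{1,0} = 2
G(3) = mex{2,1} = 0
G(4) = mex{0,2} = 1
G(5) = mex{1,0} = 2
G(6) = mex{2,1} = 0
G(7) = mex{0,2} = 1
G(8) = mex{1,0} = 2
G(9) = mex{2,1} = 0
G(10) = mex{0,2} = 1
G(11) = mex{1,0} = 2
G(12) = mex{2,1} = 0
G(13) = mex{0,2} = 1
G(14) = mex{1,0} = 2
G(15) = mex{2,1} = 0
G(16) = mex{0,2} = 1
G(17) = mex{1,0} = 2
G(18) = mex{2,1} = 0
G(19) = mex{0,2} = 1
G(20) = mex{1,0} = 2

2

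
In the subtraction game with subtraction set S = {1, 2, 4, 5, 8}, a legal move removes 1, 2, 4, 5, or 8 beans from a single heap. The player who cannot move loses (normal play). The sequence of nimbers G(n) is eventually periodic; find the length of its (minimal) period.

3

G(0) = 0
G(1) = mex{0} = 1
G(2) = mex{1,0} = 2
G(3) = mex{2,1} = 0
G(4) = mex{0,2,0} = 1
G(5) = mex{1,0,1,0} = 2
G(6) = mex{2,1,2,1} = 0
G(7) = mex{0,2,0,2} = 1
G(8) = mex{1,0,1,0,0} = 2
G(9) = mex{2,1,2,1,1} = 0
G(10) = mex{0,2,0,2,2} = 1
G(11) = mex{1,0,1,0,0} = 2
G(12) = mex{2,1,2,1,1} = 0
G(13) = mex{0,2,0,2,2} = 1
G(14) = mex{1,0,1,0,0} = 2
G(n+3) = G(n) holds for n = 0,…,7 (a full window of length max(S) = 8), so the sequence is purely periodic with period 3.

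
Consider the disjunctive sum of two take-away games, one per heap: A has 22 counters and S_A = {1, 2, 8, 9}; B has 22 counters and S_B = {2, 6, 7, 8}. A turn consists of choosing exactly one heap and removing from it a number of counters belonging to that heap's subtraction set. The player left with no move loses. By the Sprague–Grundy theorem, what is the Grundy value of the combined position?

Heap A, S = {1, 2, 8, 9}:
G(0) = 0
G(1) = mex{0} = 1
G(2) = mex{1,0} = 2
G(3) = mex{2,1} = 0
G(4) = mex{0,2} = 1
G(5) = mex{1,0} = 2
G(6) = mex{2,1} = 0
G(7) = mex{0,2} = 1
G(8) = mex{1,0,0} = 2
G(9) = mex{2,1,1,0} = 3
G(10) = mex{3,2,2,1} = 0
G(11) = mex{0,3,0,2} = 1
G(12) = mex{1,0,1,0} = 2
G(13) = mex{2,1,2,1} = 0
G(14) = mex{0,2,0,2} = 1
G(15) = mex{1,0,1,0} = 2
G(16) = mex{2,1,2,1} = 0
G(17) = mex{0,2,3,2} = 1
G(18) = mex{1,0,0,3} = 2
G(19) = mex{2,1,1,0} = 3
G(20) = mex{3,2,2,1} = 0
G(21) = mex{0,3,0,2} = 1
G(22) = mex{1,0,1,0} = 2
G_A(22) = 2.
Heap B, S = {2, 6, 7, 8}:
G(0) = 0
G(1) = mex{} = 0
G(2) = mex{0} = 1
G(3) = mex{0} = 1
G(4) = mex{1} = 0
G(5) = mex{1} = 0
G(6) = mex{0,0} = 1
G(7) = mex{0,0,0} = 1
G(8) = mex{1,1,0,0} = 2
G(9) = mex{1,1,1,0} = 2
G(10) = mex{2,0,1,1} = 3
G(11) = mex{2,0,0,1} = 3
G(12) = mex{3,1,0,0} = 2
G(13) = mex{3,1,1,0} = 2
G(14) = mex{2,2,1,1} = 0
G(15) = mex{2,2,2,1} = 0
G(16) = mex{0,3,2,2} = 1
G(17) = mex{0,3,3,2} = 1
G(18) = mex{1,2,3,3} = 0
G(19) = mex{1,2,2,3} = 0
G(20) = mex{0,0,2,2} = 1
G(21) = mex{0,0,0,2} = 1
G(22) = mex{1,1,0,0} = 2
G_B(22) = 2.
Combined Grundy value = 2 ⊕ 2 = 0.

0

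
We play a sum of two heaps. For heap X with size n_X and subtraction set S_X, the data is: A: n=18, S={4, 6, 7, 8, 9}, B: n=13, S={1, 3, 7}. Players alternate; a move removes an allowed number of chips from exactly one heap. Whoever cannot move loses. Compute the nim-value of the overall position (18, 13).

Heap A, S = {4, 6, 7, 8, 9}:
n :  0  1  2  3  4  5  6  7  8  9 10 11 12 13 14 15 16 17 18
G :  0  0  0  0  1  1  1  1  2  2  2  2  3  0  0  0  0  1  1
G_A(18) = 1.
Heap B, S = {1, 3, 7}:
G(0) = 0
G(1) = mex{0} = 1
G(2) = mex{1} = 0
G(3) = mex{0,0} = 1
G(4) = mex{1,1} = 0
G(5) = mex{0,0} = 1
G(6) = mex{1,1} = 0
G(7) = mex{0,0,0} = 1
G(8) = mex{1,1,1} = 0
G(9) = mex{0,0,0} = 1
G(10) = mex{1,1,1} = 0
G(11) = mex{0,0,0} = 1
G(12) = mex{1,1,1} = 0
G(13) = mex{0,0,0} = 1
G_B(13) = 1.
Combined Grundy value = 1 ⊕ 1 = 0.

0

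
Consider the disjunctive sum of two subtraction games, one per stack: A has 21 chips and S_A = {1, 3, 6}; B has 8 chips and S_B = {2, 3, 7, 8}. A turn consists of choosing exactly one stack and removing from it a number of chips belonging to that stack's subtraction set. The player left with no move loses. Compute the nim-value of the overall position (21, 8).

Stack A, S = {1, 3, 6}:
G(0) = 0
G(1) = mex{0} = 1
G(2) = mex{1} = 0
G(3) = mex{0,0} = 1
G(4) = mex{1,1} = 0
G(5) = mex{0,0} = 1
G(6) = mex{1,1,0} = 2
G(7) = mex{2,0,1} = 3
G(8) = mex{3,1,0} = 2
G(9) = mex{2,2,1} = 0
G(10) = mex{0,3,0} = 1
G(11) = mex{1,2,1} = 0
G(12) = mex{0,0,2} = 1
G(13) = mex{1,1,3} = 0
G(14) = mex{0,0,2} = 1
G(15) = mex{1,1,0} = 2
G(16) = mex{2,0,1} = 3
G(17) = mex{3,1,0} = 2
G(18) = mex{2,2,1} = 0
G(19) = mex{0,3,0} = 1
G(20) = mex{1,2,1} = 0
G(21) = mex{0,0,2} = 1
G_A(21) = 1.
Stack B, S = {2, 3, 7, 8}:
n : 0 1 2 3 4 5 6 7 8
G : 0 0 1 1 2 0 0 1 1
G_B(8) = 1.
Combined Grundy value = 1 ⊕ 1 = 0.

0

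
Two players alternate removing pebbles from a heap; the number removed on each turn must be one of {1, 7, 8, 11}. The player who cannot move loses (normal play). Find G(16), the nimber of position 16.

0

G(0) = 0
G(1) = mex{0} = 1
G(2) = mex{1} = 0
G(3) = mex{0} = 1
G(4) = mex{1} = 0
G(5) = mex{0} = 1
G(6) = mex{1} = 0
G(7) = mex{0,0} = 1
G(8) = mex{1,1,0} = 2
G(9) = mex{2,0,1} = 3
G(10) = mex{3,1,0} = 2
G(11) = mex{2,0,1,0} = 3
G(12) = mex{3,1,0,1} = 2
G(13) = mex{2,0,1,0} = 3
G(14) = mex{3,1,0,1} = 2
G(15) = mex{2,2,1,0} = 3
G(16) = mex{3,3,2,1} = 0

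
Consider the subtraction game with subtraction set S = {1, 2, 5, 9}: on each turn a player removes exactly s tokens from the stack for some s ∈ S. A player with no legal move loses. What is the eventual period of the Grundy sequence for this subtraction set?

10

n :  0  1  2  3  4  5  6  7  8  9 10 11 12 13 14 15 16 17 18 19 20 21
G :  0  1  2  0  1  2  0  1  2  3  0  1  2  0  1  2  0  1  2  3  0  1
G(n+10) = G(n) holds for n = 0,…,8 (a full window of length max(S) = 9), so the sequence is purely periodic with period 10.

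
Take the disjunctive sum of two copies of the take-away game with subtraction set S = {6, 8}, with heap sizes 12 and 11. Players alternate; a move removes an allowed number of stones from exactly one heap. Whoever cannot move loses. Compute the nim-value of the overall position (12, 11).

3

All heaps use S = {6, 8}:
G(0) = 0
G(1) = mex{} = 0
G(2) = mex{} = 0
G(3) = mex{} = 0
G(4) = mex{} = 0
G(5) = mex{} = 0
G(6) = mex{0} = 1
G(7) = mex{0} = 1
G(8) = mex{0,0} = 1
G(9) = mex{0,0} = 1
G(10) = mex{0,0} = 1
G(11) = mex{0,0} = 1
G(12) = mex{1,0} = 2
Heap A: G(12) = 2.
Heap B: G(11) = 1.
Combined Grundy value = 2 ⊕ 1 = 3.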